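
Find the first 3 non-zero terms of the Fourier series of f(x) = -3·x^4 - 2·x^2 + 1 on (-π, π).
(-136 + 24·π^2)·cos(x) + (7 - 6·π^2)·cos(2·x) - 3·π^4/5 - 2·π^2/3 + 1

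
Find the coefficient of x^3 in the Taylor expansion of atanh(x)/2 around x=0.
Expand to order 3: atanh(x)/2 = x^3/6 + x/2 + O(x^4).
The coefficient of x^3 is 1/6.

Final answer: 1/6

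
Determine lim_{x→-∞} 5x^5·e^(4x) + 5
The product is a 0·∞ indeterminate form at x → -∞.
Rewrite the product as 5x^5 / e^(-4x) (an ∞/∞ form) and apply L'Hôpital, or use the standard hierarchy e^(4|x|) ≫ |x^5| as x → -∞.
The indeterminate product → 0, so the limit = 5.

Final answer: 5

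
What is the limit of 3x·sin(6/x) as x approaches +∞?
As x → +∞: let u = 6/x → 0⁺; then 3·x·sin(6/x) = 3·6·sin(u)/u → 3·6·1 = 18.
Limit = 18.

Final answer: 18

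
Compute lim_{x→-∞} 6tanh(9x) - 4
Evaluate the dominant behaviour as x → -∞; each term tends to a finite value or vanishes.
Limit = -10.

Final answer: -10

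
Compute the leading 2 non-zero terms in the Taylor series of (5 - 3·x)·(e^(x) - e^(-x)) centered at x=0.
-6·x^2 + 10·x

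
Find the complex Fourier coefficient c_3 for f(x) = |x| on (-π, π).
Compute the real Fourier coefficients first: a_3 = -4/(9·π), b_3 = 0.
Then c_3 = (a_3 − i·b_3)/2 = -2/(9·π).

Final answer: -2/(9·π)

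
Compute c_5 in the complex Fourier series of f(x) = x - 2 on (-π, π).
Compute the real Fourier coefficients first: a_5 = 0, b_5 = 2/5.
Then c_5 = (a_5 − i·b_5)/2 = -i/5.

Final answer: -i/5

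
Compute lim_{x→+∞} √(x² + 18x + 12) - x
This is an ∞ − ∞ indeterminate form.
Multiply and divide by the conjugate √(x²+18x + 12) + x; the x² terms cancel, leaving (18x + 12)/(√(x²+18x + 12)+x) → 18/2 = 9.
Limit = 9.

Final answer: 9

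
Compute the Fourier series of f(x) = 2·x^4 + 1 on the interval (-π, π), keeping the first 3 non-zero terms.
(96 - 16·π^2)·cos(x) + (-6 + 4·π^2)·cos(2·x) + 1 + 2·π^4/5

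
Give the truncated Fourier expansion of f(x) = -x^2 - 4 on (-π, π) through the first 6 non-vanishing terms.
4·cos(x) - cos(2·x) + 4·cos(3·x)/9 - cos(4·x)/4 + 4·cos(5·x)/25 - 4 - π^2/3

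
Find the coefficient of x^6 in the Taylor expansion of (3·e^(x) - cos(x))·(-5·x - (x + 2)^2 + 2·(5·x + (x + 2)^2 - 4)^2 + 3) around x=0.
Expand to order 6: (3·e^(x) - cos(x))·(-5·x - (x + 2)^2 + 2·(5·x + (x + 2)^2 - 4)^2 + 3) = 12667·x^6/360 + 6309·x^5/40 + 5153·x^4/12 + 1073·x^3/2 + 293·x^2 - 21·x - 2 + O(x^7).
The coefficient of x^6 is 12667/360.

Final answer: 12667/360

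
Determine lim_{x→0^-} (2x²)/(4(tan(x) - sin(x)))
Both numerator and denominator → 0 as x → 0^-; this is a 0/0 indeterminate form.
Expand each to leading order near x = 0: numerator ~ 2·x^2, denominator ~ 2·x^3.
The limit of the ratio is -∞.

Final answer: -∞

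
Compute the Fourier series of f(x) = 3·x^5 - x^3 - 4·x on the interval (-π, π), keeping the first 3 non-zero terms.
(-122·π^2 + 6·π^4 + 724)·sin(x) + (-3·π^4 - 20 + 16·π^2)·sin(2·x) + (-46·π^2/9 + 20/27 + 2·π^4)·sin(3·x)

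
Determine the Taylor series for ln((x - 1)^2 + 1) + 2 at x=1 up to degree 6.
2 + (x - 1)^2 - (x - 1)^4/2 + (x - 1)^6/3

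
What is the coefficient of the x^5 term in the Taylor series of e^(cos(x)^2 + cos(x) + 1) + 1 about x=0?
Expand to order 5: e^(cos(x)^2 + cos(x) + 1) + 1 = 3·x^4·e^(3)/2 - 3·x^2·e^(3)/2 + 1 + e^(3) + O(x^6).
The coefficient of x^5 is 0.

Final answer: 0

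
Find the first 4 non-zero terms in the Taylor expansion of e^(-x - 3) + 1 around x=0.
-x^3·e^(-3)/6 + x^2·e^(-3)/2 - x·e^(-3) + e^(-3) + 1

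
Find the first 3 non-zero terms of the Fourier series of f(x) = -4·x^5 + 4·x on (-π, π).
(-952 - 8·π^4 + 160·π^2)·sin(x) + (-20·π^2 + 26 + 4·π^4)·sin(2·x) + (-8·π^4/3 - 104/81 + 160·π^2/27)·sin(3·x)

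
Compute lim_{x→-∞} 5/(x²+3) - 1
Evaluate the dominant behaviour as x → -∞; each term tends to a finite value or vanishes.
Limit = -1.

Final answer: -1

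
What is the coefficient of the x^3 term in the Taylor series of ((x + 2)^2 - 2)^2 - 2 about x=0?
Expand to order 3: ((x + 2)^2 - 2)^2 - 2 = 8·x^3 + 20·x^2 + 16·x + 2 + O(x^4).
The coefficient of x^3 is 8.

Final answer: 8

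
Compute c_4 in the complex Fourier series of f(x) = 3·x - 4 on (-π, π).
Compute the real Fourier coefficients first: a_4 = 0, b_4 = -3/2.
Then c_4 = (a_4 − i·b_4)/2 = 3·i/4.

Final answer: 3·i/4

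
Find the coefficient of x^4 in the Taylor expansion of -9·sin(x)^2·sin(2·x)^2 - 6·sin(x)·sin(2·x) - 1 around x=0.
Expand to order 4: -9·sin(x)^2·sin(2·x)^2 - 6·sin(x)·sin(2·x) - 1 = -26·x^4 - 12·x^2 - 1 + O(x^5).
The coefficient of x^4 is -26.

Final answer: -26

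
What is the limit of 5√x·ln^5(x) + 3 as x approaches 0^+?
The product is a 0·∞ indeterminate form at x → 0⁺.
Rewrite the product as 5·ln^5(x) / x^(-1/2) and apply L'Hôpital, or use the standard hierarchy x^(-1/2) ≫ |ln x|^5 as x → 0⁺.
The indeterminate product → 0, so the limit = 3.

Final answer: 3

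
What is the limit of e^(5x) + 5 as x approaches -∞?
Evaluate the dominant behaviour as x → -∞; each term tends to a finite value or vanishes.
Limit = 5.

Final answer: 5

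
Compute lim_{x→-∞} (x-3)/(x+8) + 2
Evaluate the dominant behaviour as x → -∞; each term tends to a finite value or vanishes.
Limit = 3.

Final answer: 3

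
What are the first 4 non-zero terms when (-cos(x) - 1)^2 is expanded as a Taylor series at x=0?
-17·x^6/360 + 5·x^4/12 - 2·x^2 + 4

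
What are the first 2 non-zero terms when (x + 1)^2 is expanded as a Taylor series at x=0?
2·x + 1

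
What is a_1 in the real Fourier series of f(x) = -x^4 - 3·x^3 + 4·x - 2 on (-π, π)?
a_1 = (1/π) ∫_{-π}^{π} f(x)·cos(1x) dx.
Evaluate the integral (use parity and integration by parts as needed): a_1 = -48 + 8·π^2.

Final answer: -48 + 8·π^2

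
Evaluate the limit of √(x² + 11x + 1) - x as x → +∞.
This is an ∞ − ∞ indeterminate form.
Multiply and divide by the conjugate √(x²+11x + 1) + x; the x² terms cancel, leaving (11x + 1)/(√(x²+11x + 1)+x) → 11/2.
Limit = 11/2.

Final answer: 11/2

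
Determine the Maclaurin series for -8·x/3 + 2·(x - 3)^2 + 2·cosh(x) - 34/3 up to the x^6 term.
x^6/360 + x^4/12 + 3·x^2 - 44·x/3 + 26/3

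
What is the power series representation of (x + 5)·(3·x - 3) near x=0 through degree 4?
3·x^2 + 12·x - 15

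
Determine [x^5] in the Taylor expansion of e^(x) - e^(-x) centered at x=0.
Expand to order 5: e^(x) - e^(-x) = x^5/60 + x^3/3 + 2·x + O(x^6).
The coefficient of x^5 is 1/60.

Final answer: 1/60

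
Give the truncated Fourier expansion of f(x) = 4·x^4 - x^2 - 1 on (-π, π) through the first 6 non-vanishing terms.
(196 - 32·π^2)·cos(x) + (-13 + 8·π^2)·cos(2·x) + (76/27 - 32·π^2/9)·cos(3·x) + (-1 + 2·π^2)·cos(4·x) + (292/625 - 32·π^2/25)·cos(5·x) - π^2/3 - 1 + 4·π^4/5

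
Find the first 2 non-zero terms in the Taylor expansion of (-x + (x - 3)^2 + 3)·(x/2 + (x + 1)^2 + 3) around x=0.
2·x + 48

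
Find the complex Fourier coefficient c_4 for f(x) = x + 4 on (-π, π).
Compute the real Fourier coefficients first: a_4 = 0, b_4 = -1/2.
Then c_4 = (a_4 − i·b_4)/2 = i/4.

Final answer: i/4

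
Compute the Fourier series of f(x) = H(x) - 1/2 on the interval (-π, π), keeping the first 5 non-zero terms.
2·sin(x)/π + 2·sin(3·x)/(3·π) + 2·sin(5·x)/(5·π) + 2·sin(7·x)/(7·π) + 2·sin(9·x)/(9·π)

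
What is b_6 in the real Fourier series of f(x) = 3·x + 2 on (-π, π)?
b_6 = (1/π) ∫_{-π}^{π} f(x)·sin(6x) dx.
Evaluate the integral (use parity and integration by parts as needed): b_6 = -1.

Final answer: -1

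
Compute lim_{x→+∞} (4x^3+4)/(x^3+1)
This is an ∞/∞ indeterminate form as x → +∞.
Divide numerator and denominator by x^3 and let the lower-order terms vanish; the leading terms give 4/1 = 4.
Limit = 4.

Final answer: 4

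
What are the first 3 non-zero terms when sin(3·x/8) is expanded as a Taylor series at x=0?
81·x^5/1310720 - 9·x^3/1024 + 3·x/8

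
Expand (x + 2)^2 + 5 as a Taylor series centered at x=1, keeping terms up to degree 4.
14 + 6·(x - 1) + (x - 1)^2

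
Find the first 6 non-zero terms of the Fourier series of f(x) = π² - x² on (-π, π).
4·cos(x) - cos(2·x) + 4·cos(3·x)/9 - cos(4·x)/4 + 4·cos(5·x)/25 + 2·π^2/3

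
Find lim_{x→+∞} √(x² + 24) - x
This is an ∞ − ∞ indeterminate form.
Multiply and divide by the conjugate √(x²+24) + x; the x² terms cancel, leaving 24/(√(x²+24)+x) → 0.
Limit = 0.

Final answer: 0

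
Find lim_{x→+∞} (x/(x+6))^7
As x → +∞: x/(x+6) = 1/(1 + 6/x) → 1, and the 7th power of a limit-1 base also → 1.
Limit = 1.

Final answer: 1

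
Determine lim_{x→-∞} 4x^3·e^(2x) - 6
The product is a 0·∞ indeterminate form at x → -∞.
Rewrite the product as 4x^3 / e^(-2x) (an ∞/∞ form) and apply L'Hôpital, or use the standard hierarchy e^(2|x|) ≫ |x^3| as x → -∞.
The indeterminate product → 0, so the limit = -6.

Final answer: -6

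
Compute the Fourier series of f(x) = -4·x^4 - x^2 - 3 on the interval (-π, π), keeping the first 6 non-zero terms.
(-188 + 32·π^2)·cos(x) + (11 - 8·π^2)·cos(2·x) + (-52/27 + 32·π^2/9)·cos(3·x) + (1/2 - 2·π^2)·cos(4·x) + (-92/625 + 32·π^2/25)·cos(5·x) - 4·π^4/5 - π^2/3 - 3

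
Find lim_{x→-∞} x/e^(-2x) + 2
The quotient is an ∞/∞ indeterminate form as x → -∞.
Compare growth rates of the dominant terms (exponentials ≫ polynomials ≫ logarithms), or apply L'Hôpital's rule; the quotient → 0.
Adding the constant: 0 + 2 = 2. Limit = 2.

Final answer: 2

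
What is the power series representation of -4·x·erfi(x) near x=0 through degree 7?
-4·x^6/(5·√(π)) - 8·x^4/(3·√(π)) - 8·x^2/√(π)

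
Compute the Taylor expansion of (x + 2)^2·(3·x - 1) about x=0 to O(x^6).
3·x^3 + 11·x^2 + 8·x - 4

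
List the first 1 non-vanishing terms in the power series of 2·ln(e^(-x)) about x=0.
-2·x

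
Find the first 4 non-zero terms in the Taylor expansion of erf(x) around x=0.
-x^7/(21·√(π)) + x^5/(5·√(π)) - 2·x^3/(3·√(π)) + 2·x/√(π)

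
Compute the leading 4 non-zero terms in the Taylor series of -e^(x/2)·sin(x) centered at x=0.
x^4/16 + x^3/24 - x^2/2 - x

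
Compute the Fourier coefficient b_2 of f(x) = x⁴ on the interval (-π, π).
b_2 = (1/π) ∫_{-π}^{π} f(x)·sin(2x) dx.
Evaluate the integral (use parity and integration by parts as needed): b_2 = 0.

Final answer: 0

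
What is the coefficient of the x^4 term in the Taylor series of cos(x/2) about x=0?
Expand to order 4: cos(x/2) = x^4/384 - x^2/8 + 1 + O(x^5).
The coefficient of x^4 is 1/384.

Final answer: 1/384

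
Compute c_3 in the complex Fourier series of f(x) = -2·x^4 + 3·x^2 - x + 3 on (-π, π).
Compute the real Fourier coefficients first: a_3 = -68/27 + 16·π^2/9, b_3 = -2/3.
Then c_3 = (a_3 − i·b_3)/2 = -34/27 + 8·π^2/9 + i/3.

Final answer: -34/27 + 8·π^2/9 + i/3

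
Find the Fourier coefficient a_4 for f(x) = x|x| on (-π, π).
a_4 = (1/π) ∫_{-π}^{π} f(x)·cos(4x) dx.
Evaluate the integral (use parity and integration by parts as needed): a_4 = 0.

Final answer: 0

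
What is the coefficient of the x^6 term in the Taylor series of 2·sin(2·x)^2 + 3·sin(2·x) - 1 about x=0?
Expand to order 6: 2·sin(2·x)^2 + 3·sin(2·x) - 1 = 256·x^6/45 + 4·x^5/5 - 32·x^4/3 - 4·x^3 + 8·x^2 + 6·x - 1 + O(x^7).
The coefficient of x^6 is 256/45.

Final answer: 256/45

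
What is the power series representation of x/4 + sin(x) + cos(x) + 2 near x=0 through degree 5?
x^5/120 + x^4/24 - x^3/6 - x^2/2 + 5·x/4 + 3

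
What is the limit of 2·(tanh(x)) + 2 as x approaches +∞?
Evaluate the dominant behaviour as x → +∞; each term tends to a finite value or vanishes.
Limit = 4.

Final answer: 4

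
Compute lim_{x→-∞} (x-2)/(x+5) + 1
Evaluate the dominant behaviour as x → -∞; each term tends to a finite value or vanishes.
Limit = 2.

Final answer: 2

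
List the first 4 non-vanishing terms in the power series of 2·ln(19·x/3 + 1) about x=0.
-130321·x^4/162 + 13718·x^3/81 - 361·x^2/9 + 38·x/3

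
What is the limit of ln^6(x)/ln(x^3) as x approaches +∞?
This is an ∞/∞ indeterminate form as x → +∞.
Write ln(x^3) = 3·ln(x), reducing the quotient to ln^5(x)/3 → ∞.
Limit = ∞.

Final answer: ∞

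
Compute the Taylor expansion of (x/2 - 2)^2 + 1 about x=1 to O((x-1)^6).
13/4 - 3·(x - 1)/2 + (x - 1)^2/4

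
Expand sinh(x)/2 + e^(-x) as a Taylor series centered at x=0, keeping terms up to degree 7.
-x^7/10080 + x^6/720 - x^5/240 + x^4/24 - x^3/12 + x^2/2 - x/2 + 1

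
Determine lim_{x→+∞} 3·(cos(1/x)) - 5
Evaluate the dominant behaviour as x → +∞; each term tends to a finite value or vanishes.
Limit = -2.

Final answer: -2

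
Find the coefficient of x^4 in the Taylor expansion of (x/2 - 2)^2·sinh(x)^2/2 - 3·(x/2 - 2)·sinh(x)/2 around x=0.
Expand to order 4: (x/2 - 2)^2·sinh(x)^2/2 - 3·(x/2 - 2)·sinh(x)/2 = 2·x^4/3 - x^3/2 + 5·x^2/4 + 3·x + O(x^5).
The coefficient of x^4 is 2/3.

Final answer: 2/3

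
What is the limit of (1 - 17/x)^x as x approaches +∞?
As x → +∞: this is the defining limit (1 - 17/x)^x → e^(-17).
Limit = e^(-17).

Final answer: e^(-17)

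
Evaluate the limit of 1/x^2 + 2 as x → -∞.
Evaluate the dominant behaviour as x → -∞; each term tends to a finite value or vanishes.
Limit = 2.

Final answer: 2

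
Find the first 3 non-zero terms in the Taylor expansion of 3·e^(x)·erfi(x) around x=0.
5·x^3/√(π) + 6·x^2/√(π) + 6·x/√(π)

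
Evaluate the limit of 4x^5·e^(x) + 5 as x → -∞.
The product is a 0·∞ indeterminate form at x → -∞.
Rewrite the product as 4x^5 / e^(-x) (an ∞/∞ form) and apply L'Hôpital, or use the standard hierarchy e^(|x|) ≫ |x^5| as x → -∞.
The indeterminate product → 0, so the limit = 5.

Final answer: 5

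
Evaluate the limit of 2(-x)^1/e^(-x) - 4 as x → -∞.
The quotient is an ∞/∞ indeterminate form as x → -∞.
Compare growth rates of the dominant terms (exponentials ≫ polynomials ≫ logarithms), or apply L'Hôpital's rule; the quotient → 0.
Adding the constant: 0 - 4 = -4. Limit = -4.

Final answer: -4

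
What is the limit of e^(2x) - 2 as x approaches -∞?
Evaluate the dominant behaviour as x → -∞; each term tends to a finite value or vanishes.
Limit = -2.

Final answer: -2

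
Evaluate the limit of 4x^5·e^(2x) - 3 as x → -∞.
The product is a 0·∞ indeterminate form at x → -∞.
Rewrite the product as 4x^5 / e^(-2x) (an ∞/∞ form) and apply L'Hôpital, or use the standard hierarchy e^(2|x|) ≫ |x^5| as x → -∞.
The indeterminate product → 0, so the limit = -3.

Final answer: -3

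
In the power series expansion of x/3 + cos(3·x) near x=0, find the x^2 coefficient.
Expand to order 2: x/3 + cos(3·x) = -9·x^2/2 + x/3 + 1 + O(x^3).
The coefficient of x^2 is -9/2.

Final answer: -9/2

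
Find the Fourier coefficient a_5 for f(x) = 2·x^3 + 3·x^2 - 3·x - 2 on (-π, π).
a_5 = (1/π) ∫_{-π}^{π} f(x)·cos(5x) dx.
Evaluate the integral (use parity and integration by parts as needed): a_5 = -12/25.

Final answer: -12/25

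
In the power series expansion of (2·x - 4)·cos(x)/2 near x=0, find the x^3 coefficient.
Expand to order 3: (2·x - 4)·cos(x)/2 = -x^3/2 + x^2 + x - 2 + O(x^4).
The coefficient of x^3 is -1/2.

Final answer: -1/2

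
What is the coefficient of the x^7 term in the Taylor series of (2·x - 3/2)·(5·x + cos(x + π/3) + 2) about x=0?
Expand to order 7: (2·x - 3/2)·(5·x + cos(x + π/3) + 2) = x^7·(-1/720 - √(3)/6720) + x^6·(1/960 - √(3)/120) + x^5·(√(3)/160 + 1/24) + x^4·(-1/32 + √(3)/6) + x^3·(-1/2 - √(3)/8) + x^2·(83/8 - √(3)) + x·(-5/2 + 3·√(3)/4) - 15/4 + O(x^8).
The coefficient of x^7 is -1/720 - √(3)/6720.

Final answer: -1/720 - √(3)/6720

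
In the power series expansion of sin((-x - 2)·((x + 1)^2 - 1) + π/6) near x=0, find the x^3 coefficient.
Expand to order 3: sin((-x - 2)·((x + 1)^2 - 1) + π/6) = x^3·(-8 + 29·√(3)/6) + x^2·(-4 - 2·√(3)) - 2·√(3)·x + 1/2 + O(x^4).
The coefficient of x^3 is -8 + 29·√(3)/6.

Final answer: -8 + 29·√(3)/6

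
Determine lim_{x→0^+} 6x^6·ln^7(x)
This is a 0·∞ indeterminate form at x → 0⁺.
Rewrite the product as 6·ln^7(x) / x^(-6) and apply L'Hôpital, or use the standard hierarchy x^(-6) ≫ |ln x|^7 as x → 0⁺.
The indeterminate product → 0, so the limit = 0.

Final answer: 0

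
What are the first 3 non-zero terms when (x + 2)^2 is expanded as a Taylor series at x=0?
x^2 + 4·x + 4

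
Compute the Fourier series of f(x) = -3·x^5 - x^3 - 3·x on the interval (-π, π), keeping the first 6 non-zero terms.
(-714 - 6·π^4 + 118·π^2)·sin(x) + (-14·π^2 + 24 + 3·π^4)·sin(2·x) + (-2·π^4 - 122/27 + 34·π^2/9)·sin(3·x) + (-11·π^2/8 + 129/64 + 3·π^4/2)·sin(4·x) + (-6·π^4/5 - 834/625 + 14·π^2/25)·sin(5·x) + (-2·π^2/9 + 28/27 + π^4)·sin(6·x)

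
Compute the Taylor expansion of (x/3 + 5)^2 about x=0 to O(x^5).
x^2/9 + 10·x/3 + 25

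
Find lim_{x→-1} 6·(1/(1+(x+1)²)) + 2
Direct substitution at x = -1 gives 8.

Final answer: 8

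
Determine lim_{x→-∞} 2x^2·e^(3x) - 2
The product is a 0·∞ indeterminate form at x → -∞.
Rewrite the product as 2x^2 / e^(-3x) (an ∞/∞ form) and apply L'Hôpital, or use the standard hierarchy e^(3|x|) ≫ |x^2| as x → -∞.
The indeterminate product → 0, so the limit = -2.

Final answer: -2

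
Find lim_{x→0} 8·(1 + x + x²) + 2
Direct substitution at x = 0 gives 10.

Final answer: 10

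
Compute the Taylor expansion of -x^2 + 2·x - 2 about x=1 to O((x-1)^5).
-1 - (x - 1)^2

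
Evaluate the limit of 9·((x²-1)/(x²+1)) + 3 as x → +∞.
Evaluate the dominant behaviour as x → +∞; each term tends to a finite value or vanishes.
Limit = 12.

Final answer: 12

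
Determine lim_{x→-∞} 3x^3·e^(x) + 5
The product is a 0·∞ indeterminate form at x → -∞.
Rewrite the product as 3x^3 / e^(-x) (an ∞/∞ form) and apply L'Hôpital, or use the standard hierarchy e^(|x|) ≫ |x^3| as x → -∞.
The indeterminate product → 0, so the limit = 5.

Final answer: 5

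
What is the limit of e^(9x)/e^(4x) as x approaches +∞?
This is an ∞/∞ indeterminate form as x → +∞.
Rewrite e^(9x)/e^(4x) = e^((9−4)x) = e^(5x); the exponent coefficient is 5 > 0 so e^(5x) → ∞.
Limit = ∞.

Final answer: ∞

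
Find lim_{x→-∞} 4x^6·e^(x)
This is a 0·∞ indeterminate form at x → -∞.
Rewrite the product as 4x^6 / e^(-x) (an ∞/∞ form) and apply L'Hôpital, or use the standard hierarchy e^(|x|) ≫ |x^6| as x → -∞.
The indeterminate product → 0, so the limit = 0.

Final answer: 0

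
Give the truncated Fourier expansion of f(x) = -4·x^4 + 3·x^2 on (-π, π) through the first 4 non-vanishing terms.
(-204 + 32·π^2)·cos(x) + (15 - 8·π^2)·cos(2·x) + (-100/27 + 32·π^2/9)·cos(3·x) - 4·π^4/5 + π^2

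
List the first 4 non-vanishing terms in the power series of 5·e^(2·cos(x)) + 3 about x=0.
-91·x^6·e^(2)/72 + 35·x^4·e^(2)/12 - 5·x^2·e^(2) + 3 + 5·e^(2)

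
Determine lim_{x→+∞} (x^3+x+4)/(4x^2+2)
This is an ∞/∞ indeterminate form as x → +∞.
Divide numerator and denominator by x^3 and let the lower-order terms vanish; the numerator's degree 3 exceeds the denominator's degree 2, so the quotient diverges.
Limit = ∞.

Final answer: ∞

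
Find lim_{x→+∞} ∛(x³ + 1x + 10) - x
This is an ∞ − ∞ indeterminate form.
Multiply by (A² + AB + B²)/(A² + AB + B²) where A = ∛(x³+1x + 10), B = x to use A³ − B³ = (A−B)(A²+AB+B²); the x³ terms cancel, leaving (1x + 10)/(A²+AB+B²) with denominator ~ 3x², so the limit is 0.
Limit = 0.

Final answer: 0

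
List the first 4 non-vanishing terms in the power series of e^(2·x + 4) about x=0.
4·x^3·e^(4)/3 + 2·x^2·e^(4) + 2·x·e^(4) + e^(4)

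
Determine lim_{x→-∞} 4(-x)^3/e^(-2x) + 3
The quotient is an ∞/∞ indeterminate form as x → -∞.
Compare growth rates of the dominant terms (exponentials ≫ polynomials ≫ logarithms), or apply L'Hôpital's rule; the quotient → 0.
Adding the constant: 0 + 3 = 3. Limit = 3.

Final answer: 3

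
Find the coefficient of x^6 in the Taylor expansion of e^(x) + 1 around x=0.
Expand to order 6: e^(x) + 1 = x^6/720 + x^5/120 + x^4/24 + x^3/6 + x^2/2 + x + 2 + O(x^7).
The coefficient of x^6 is 1/720.

Final answer: 1/720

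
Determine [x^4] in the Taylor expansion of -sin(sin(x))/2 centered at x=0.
Expand to order 4: -sin(sin(x))/2 = x^3/6 - x/2 + O(x^5).
The coefficient of x^4 is 0.

Final answer: 0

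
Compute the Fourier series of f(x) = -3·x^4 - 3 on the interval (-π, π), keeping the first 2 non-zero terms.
(-144 + 24·π^2)·cos(x) - 3·π^4/5 - 3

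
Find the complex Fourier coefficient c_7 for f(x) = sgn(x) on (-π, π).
Compute the real Fourier coefficients first: a_7 = 0, b_7 = 4/(7·π).
Then c_7 = (a_7 − i·b_7)/2 = -2·i/(7·π).

Final answer: -2·i/(7·π)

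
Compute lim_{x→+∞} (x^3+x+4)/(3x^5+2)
This is an ∞/∞ indeterminate form as x → +∞.
Divide numerator and denominator by x^5 and let the lower-order terms vanish; the numerator's degree 3 is below the denominator's degree 5, so the quotient → 0.
Limit = 0.

Final answer: 0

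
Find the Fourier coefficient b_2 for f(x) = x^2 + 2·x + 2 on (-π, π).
b_2 = (1/π) ∫_{-π}^{π} f(x)·sin(2x) dx.
Evaluate the integral (use parity and integration by parts as needed): b_2 = -2.

Final answer: -2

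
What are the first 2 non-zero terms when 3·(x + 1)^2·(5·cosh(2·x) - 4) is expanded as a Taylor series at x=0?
6·x + 3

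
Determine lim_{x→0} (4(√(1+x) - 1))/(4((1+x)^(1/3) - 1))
Both numerator and denominator → 0 as x → 0; this is a 0/0 indeterminate form.
Expand each to leading order near x = 0: numerator ~ 2·x, denominator ~ 4·x/3.
The limit of the ratio is 3/2.

Final answer: 3/2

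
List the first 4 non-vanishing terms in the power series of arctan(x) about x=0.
-x^7/7 + x^5/5 - x^3/3 + x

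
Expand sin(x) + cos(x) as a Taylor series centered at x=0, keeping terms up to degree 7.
-x^7/5040 - x^6/720 + x^5/120 + x^4/24 - x^3/6 - x^2/2 + x + 1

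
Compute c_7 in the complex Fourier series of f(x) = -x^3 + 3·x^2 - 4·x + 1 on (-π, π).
Compute the real Fourier coefficients first: a_7 = -12/49, b_7 = -2·π^2/7 - 380/343.
Then c_7 = (a_7 − i·b_7)/2 = -6/49 + 190·i/343 + i·π^2/7.

Final answer: -6/49 + 190·i/343 + i·π^2/7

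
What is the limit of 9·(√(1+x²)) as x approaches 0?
Direct substitution at x = 0 gives 9.

Final answer: 9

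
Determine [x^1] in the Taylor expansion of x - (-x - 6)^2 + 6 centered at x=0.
Expand to order 1: x - (-x - 6)^2 + 6 = -11·x - 30 + O(x^2).
The coefficient of x^1 is -11.

Final answer: -11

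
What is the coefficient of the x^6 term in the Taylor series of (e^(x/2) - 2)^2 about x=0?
Expand to order 6: (e^(x/2) - 2)^2 = x^6/768 + 7·x^5/960 + x^4/32 + x^3/12 - x + 1 + O(x^7).
The coefficient of x^6 is 1/768.

Final answer: 1/768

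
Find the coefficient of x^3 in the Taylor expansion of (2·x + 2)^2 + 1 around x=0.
Expand to order 3: (2·x + 2)^2 + 1 = 4·x^2 + 8·x + 5 + O(x^4).
The coefficient of x^3 is 0.

Final answer: 0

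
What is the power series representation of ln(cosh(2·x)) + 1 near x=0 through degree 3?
2·x^2 + 1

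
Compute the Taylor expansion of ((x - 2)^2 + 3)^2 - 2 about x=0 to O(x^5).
x^4 - 8·x^3 + 30·x^2 - 56·x + 47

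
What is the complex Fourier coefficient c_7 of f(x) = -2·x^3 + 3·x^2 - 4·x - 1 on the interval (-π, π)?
Compute the real Fourier coefficients first: a_7 = -12/49, b_7 = -4·π^2/7 - 368/343.
Then c_7 = (a_7 − i·b_7)/2 = -6/49 + 184·i/343 + 2·i·π^2/7.

Final answer: -6/49 + 184·i/343 + 2·i·π^2/7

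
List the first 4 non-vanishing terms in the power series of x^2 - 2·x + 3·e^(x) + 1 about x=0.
x^3/2 + 5·x^2/2 + x + 4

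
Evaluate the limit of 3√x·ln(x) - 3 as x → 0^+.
The product is a 0·∞ indeterminate form at x → 0⁺.
Rewrite the product as 3·ln(x) / x^(-1/2) and apply L'Hôpital, or use the standard hierarchy x^(-1/2) ≫ |ln x| as x → 0⁺.
The indeterminate product → 0, so the limit = -3.

Final answer: -3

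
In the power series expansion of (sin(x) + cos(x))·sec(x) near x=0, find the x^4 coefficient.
Expand to order 4: (sin(x) + cos(x))·sec(x) = x^3/3 + x + 1 + O(x^5).
The coefficient of x^4 is 0.

Final answer: 0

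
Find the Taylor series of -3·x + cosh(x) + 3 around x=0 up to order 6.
x^6/720 + x^4/24 + x^2/2 - 3·x + 4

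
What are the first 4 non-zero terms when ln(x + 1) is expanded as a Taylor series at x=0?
-x^4/4 + x^3/3 - x^2/2 + x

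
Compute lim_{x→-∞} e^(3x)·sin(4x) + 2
Evaluate the dominant behaviour as x → -∞; each term tends to a finite value or vanishes.
Limit = 2.

Final answer: 2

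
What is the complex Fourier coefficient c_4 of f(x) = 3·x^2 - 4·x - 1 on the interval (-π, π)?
Compute the real Fourier coefficients first: a_4 = 3/4, b_4 = 2.
Then c_4 = (a_4 − i·b_4)/2 = 3/8 - i.

Final answer: 3/8 - i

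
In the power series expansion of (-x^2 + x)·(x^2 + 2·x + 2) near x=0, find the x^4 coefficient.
Expand to order 4: (-x^2 + x)·(x^2 + 2·x + 2) = -x^4 - x^3 + 2·x + O(x^5).
The coefficient of x^4 is -1.

Final answer: -1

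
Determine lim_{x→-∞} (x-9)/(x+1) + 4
Evaluate the dominant behaviour as x → -∞; each term tends to a finite value or vanishes.
Limit = 5.

Final answer: 5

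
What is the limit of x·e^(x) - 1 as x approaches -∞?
The product is a 0·∞ indeterminate form at x → -∞.
Rewrite the product as x / e^(-x) (an ∞/∞ form) and apply L'Hôpital, or use the standard hierarchy e^(|x|) ≫ |x| as x → -∞.
The indeterminate product → 0, so the limit = -1.

Final answer: -1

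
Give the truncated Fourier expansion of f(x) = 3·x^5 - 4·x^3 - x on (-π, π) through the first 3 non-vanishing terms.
(-128·π^2 + 6·π^4 + 766)·sin(x) + (-3·π^4 - 55/2 + 19·π^2)·sin(2·x) + (-64·π^2/9 + 110/27 + 2·π^4)·sin(3·x)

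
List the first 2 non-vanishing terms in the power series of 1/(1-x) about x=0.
x + 1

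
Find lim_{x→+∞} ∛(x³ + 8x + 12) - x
This is an ∞ − ∞ indeterminate form.
Multiply by (A² + AB + B²)/(A² + AB + B²) where A = ∛(x³+8x + 12), B = x to use A³ − B³ = (A−B)(A²+AB+B²); the x³ terms cancel, leaving (8x + 12)/(A²+AB+B²) with denominator ~ 3x², so the limit is 0.
Limit = 0.

Final answer: 0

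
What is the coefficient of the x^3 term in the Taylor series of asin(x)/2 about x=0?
Expand to order 3: asin(x)/2 = x^3/12 + x/2 + O(x^4).
The coefficient of x^3 is 1/12.

Final answer: 1/12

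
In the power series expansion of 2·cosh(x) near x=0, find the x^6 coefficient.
Expand to order 6: 2·cosh(x) = x^6/360 + x^4/12 + x^2 + 2 + O(x^7).
The coefficient of x^6 is 1/360.

Final answer: 1/360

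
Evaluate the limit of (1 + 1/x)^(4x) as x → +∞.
As x → +∞: write (1 + 1/x)^(4x) = ((1 + 1/x)^x)^4 → (e^1)^4 = e^4.
Limit = e^(4).

Final answer: e^(4)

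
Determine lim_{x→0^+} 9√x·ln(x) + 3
The product is a 0·∞ indeterminate form at x → 0⁺.
Rewrite the product as 9·ln(x) / x^(-1/2) and apply L'Hôpital, or use the standard hierarchy x^(-1/2) ≫ |ln x| as x → 0⁺.
The indeterminate product → 0, so the limit = 3.

Final answer: 3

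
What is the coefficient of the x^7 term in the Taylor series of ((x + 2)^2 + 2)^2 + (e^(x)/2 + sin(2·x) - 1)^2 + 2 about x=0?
Expand to order 7: ((x + 2)^2 + 2)^2 + (e^(x)/2 + sin(2·x) - 1)^2 + 2 = 113·x^7/1008 + 2107·x^6/720 - 19·x^5/24 - 125·x^4/24 + 21·x^3/2 + 34·x^2 + 91·x/2 + 153/4 + O(x^8).
The coefficient of x^7 is 113/1008.

Final answer: 113/1008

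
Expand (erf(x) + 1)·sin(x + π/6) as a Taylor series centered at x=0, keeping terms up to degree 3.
x^3·(-5/(6·√(π)) - √(3)/12) + x^2·(-1/4 + √(3)/√(π)) + x·(1/√(π) + √(3)/2) + 1/2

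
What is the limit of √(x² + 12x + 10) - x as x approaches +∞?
This is an ∞ − ∞ indeterminate form.
Multiply and divide by the conjugate √(x²+12x + 10) + x; the x² terms cancel, leaving (12x + 10)/(√(x²+12x + 10)+x) → 12/2 = 6.
Limit = 6.

Final answer: 6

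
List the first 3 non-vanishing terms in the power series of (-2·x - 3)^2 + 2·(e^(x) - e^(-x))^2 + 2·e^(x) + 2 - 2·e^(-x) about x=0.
12·x^2 + 16·x + 11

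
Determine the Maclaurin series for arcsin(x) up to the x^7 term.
5·x^7/112 + 3·x^5/40 + x^3/6 + x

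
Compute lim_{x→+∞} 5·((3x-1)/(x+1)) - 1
Evaluate the dominant behaviour as x → +∞; each term tends to a finite value or vanishes.
Limit = 14.

Final answer: 14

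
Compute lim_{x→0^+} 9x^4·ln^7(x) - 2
The product is a 0·∞ indeterminate form at x → 0⁺.
Rewrite the product as 9·ln^7(x) / x^(-4) and apply L'Hôpital, or use the standard hierarchy x^(-4) ≫ |ln x|^7 as x → 0⁺.
The indeterminate product → 0, so the limit = -2.

Final answer: -2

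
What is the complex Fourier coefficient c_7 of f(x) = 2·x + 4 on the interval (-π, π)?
Compute the real Fourier coefficients first: a_7 = 0, b_7 = 4/7.
Then c_7 = (a_7 − i·b_7)/2 = -2·i/7.

Final answer: -2·i/7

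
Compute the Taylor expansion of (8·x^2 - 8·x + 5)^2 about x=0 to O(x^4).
-128·x^3 + 144·x^2 - 80·x + 25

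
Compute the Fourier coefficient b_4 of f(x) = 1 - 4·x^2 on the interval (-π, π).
b_4 = (1/π) ∫_{-π}^{π} f(x)·sin(4x) dx.
Evaluate the integral (use parity and integration by parts as needed): b_4 = 0.

Final answer: 0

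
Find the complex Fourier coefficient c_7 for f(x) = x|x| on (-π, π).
Compute the real Fourier coefficients first: a_7 = 0, b_7 = (-8 + 98·π^2)/(343·π).
Then c_7 = (a_7 − i·b_7)/2 = -i·π/7 + 4·i/(343·π).

Final answer: -i·π/7 + 4·i/(343·π)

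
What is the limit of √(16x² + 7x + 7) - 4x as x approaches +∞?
As x → +∞: multiply by the conjugate to get (7x+7)/(√(16x²+7x+7)+4x); the denominator ~ 8x, so the limit is 7/8.
Limit = 7/8.

Final answer: 7/8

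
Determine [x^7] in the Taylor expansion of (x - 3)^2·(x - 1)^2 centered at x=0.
Expand to order 7: (x - 3)^2·(x - 1)^2 = x^4 - 8·x^3 + 22·x^2 - 24·x + 9 + O(x^8).
The coefficient of x^7 is 0.

Final answer: 0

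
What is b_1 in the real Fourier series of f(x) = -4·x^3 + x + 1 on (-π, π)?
b_1 = (1/π) ∫_{-π}^{π} f(x)·sin(1x) dx.
Evaluate the integral (use parity and integration by parts as needed): b_1 = 50 - 8·π^2.

Final answer: 50 - 8·π^2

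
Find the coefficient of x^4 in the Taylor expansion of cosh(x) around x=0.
Expand to order 4: cosh(x) = x^4/24 + x^2/2 + 1 + O(x^5).
The coefficient of x^4 is 1/24.

Final answer: 1/24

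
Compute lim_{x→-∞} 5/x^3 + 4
Evaluate the dominant behaviour as x → -∞; each term tends to a finite value or vanishes.
Limit = 4.

Final answer: 4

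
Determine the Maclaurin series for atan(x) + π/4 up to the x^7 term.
-x^7/7 + x^5/5 - x^3/3 + x + π/4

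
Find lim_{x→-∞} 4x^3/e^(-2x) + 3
The quotient is an ∞/∞ indeterminate form as x → -∞.
Compare growth rates of the dominant terms (exponentials ≫ polynomials ≫ logarithms), or apply L'Hôpital's rule; the quotient → 0.
Adding the constant: 0 + 3 = 3. Limit = 3.

Final answer: 3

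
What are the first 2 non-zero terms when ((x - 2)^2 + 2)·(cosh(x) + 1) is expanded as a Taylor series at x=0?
12 - 8·x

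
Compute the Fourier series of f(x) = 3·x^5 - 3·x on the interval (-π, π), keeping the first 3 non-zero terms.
(-120·π^2 + 6·π^4 + 714)·sin(x) + (-3·π^4 - 39/2 + 15·π^2)·sin(2·x) + (-40·π^2/9 + 26/27 + 2·π^4)·sin(3·x)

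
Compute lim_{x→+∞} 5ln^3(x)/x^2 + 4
The quotient is an ∞/∞ indeterminate form as x → +∞.
The polynomial denominator x^2 dominates the logarithmic numerator (any positive power of x ≫ ln^3(x) as x → ∞), so the quotient → 0.
Adding the constant: 0 + 4 = 4. Limit = 4.

Final answer: 4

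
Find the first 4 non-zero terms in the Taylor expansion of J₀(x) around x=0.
-x^6/2304 + x^4/64 - x^2/4 + 1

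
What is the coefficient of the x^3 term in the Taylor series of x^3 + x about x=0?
Expand to order 3: x^3 + x = x^3 + x + O(x^4).
The coefficient of x^3 is 1.

Final answer: 1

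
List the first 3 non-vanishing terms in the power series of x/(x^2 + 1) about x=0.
x^5 - x^3 + x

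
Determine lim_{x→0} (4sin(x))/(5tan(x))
Both numerator and denominator → 0 as x → 0; this is a 0/0 indeterminate form.
Expand each to leading order near x = 0: numerator ~ 4·x, denominator ~ 5·x.
The limit of the ratio is 4/5.

Final answer: 4/5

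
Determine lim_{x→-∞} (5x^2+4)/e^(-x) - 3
The quotient is an ∞/∞ indeterminate form as x → -∞.
Compare growth rates of the dominant terms (exponentials ≫ polynomials ≫ logarithms), or apply L'Hôpital's rule; the quotient → 0.
Adding the constant: 0 - 3 = -3. Limit = -3.

Final answer: -3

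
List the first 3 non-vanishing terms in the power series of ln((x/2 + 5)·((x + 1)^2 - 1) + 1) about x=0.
1643·x^3/6 - 44·x^2 + 10·x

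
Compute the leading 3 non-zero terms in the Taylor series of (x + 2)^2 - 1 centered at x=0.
x^2 + 4·x + 3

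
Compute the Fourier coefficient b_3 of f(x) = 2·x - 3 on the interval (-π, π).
b_3 = (1/π) ∫_{-π}^{π} f(x)·sin(3x) dx.
Evaluate the integral (use parity and integration by parts as needed): b_3 = 4/3.

Final answer: 4/3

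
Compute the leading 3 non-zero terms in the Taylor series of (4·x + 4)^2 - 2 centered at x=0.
16·x^2 + 32·x + 14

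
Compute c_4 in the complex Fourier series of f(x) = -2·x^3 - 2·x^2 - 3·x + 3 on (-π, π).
Compute the real Fourier coefficients first: a_4 = -1/2, b_4 = 9/8 + π^2.
Then c_4 = (a_4 − i·b_4)/2 = -1/4 - i·π^2/2 - 9·i/16.

Final answer: -1/4 - i·π^2/2 - 9·i/16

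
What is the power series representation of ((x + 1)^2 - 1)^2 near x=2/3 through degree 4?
256/81 + 320·(x - 2/3)/27 + 44·(x - 2/3)^2/3 + 20·(x - 2/3)^3/3 + (x - 2/3)^4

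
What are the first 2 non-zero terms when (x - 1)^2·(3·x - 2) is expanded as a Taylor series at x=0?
7·x - 2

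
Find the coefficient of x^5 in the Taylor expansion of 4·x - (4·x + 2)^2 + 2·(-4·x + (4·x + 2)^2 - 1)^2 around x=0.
Expand to order 5: 4·x - (4·x + 2)^2 + 2·(-4·x + (4·x + 2)^2 - 1)^2 = 512·x^4 + 768·x^3 + 464·x^2 + 132·x + 14 + O(x^6).
The coefficient of x^5 is 0.

Final answer: 0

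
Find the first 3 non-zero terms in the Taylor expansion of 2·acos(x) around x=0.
-x^3/3 - 2·x + π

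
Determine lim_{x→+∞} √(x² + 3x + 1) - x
This is an ∞ − ∞ indeterminate form.
Multiply and divide by the conjugate √(x²+3x + 1) + x; the x² terms cancel, leaving (3x + 1)/(√(x²+3x + 1)+x) → 3/2.
Limit = 3/2.

Final answer: 3/2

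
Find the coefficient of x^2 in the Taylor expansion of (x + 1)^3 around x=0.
Expand to order 2: (x + 1)^3 = 3·x^2 + 3·x + 1 + O(x^3).
The coefficient of x^2 is 3.

Final answer: 3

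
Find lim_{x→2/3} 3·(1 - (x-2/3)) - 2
Direct substitution at x = 2/3 gives 1.

Final answer: 1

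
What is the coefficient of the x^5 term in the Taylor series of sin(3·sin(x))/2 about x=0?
Expand to order 5: sin(3·sin(x))/2 = 43·x^5/20 - 5·x^3/2 + 3·x/2 + O(x^6).
The coefficient of x^5 is 43/20.

Final answer: 43/20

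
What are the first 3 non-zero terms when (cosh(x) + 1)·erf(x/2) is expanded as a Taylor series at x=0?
x^5/(80·√(π)) + x^3/(3·√(π)) + 2·x/√(π)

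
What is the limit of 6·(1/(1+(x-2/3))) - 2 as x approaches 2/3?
Direct substitution at x = 2/3 gives 4.

Final answer: 4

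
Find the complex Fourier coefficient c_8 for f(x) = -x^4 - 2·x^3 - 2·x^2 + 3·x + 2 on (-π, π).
Compute the real Fourier coefficients first: a_8 = -π^2/8 - 29/256, b_8 = -51/64 + π^2/2.
Then c_8 = (a_8 − i·b_8)/2 = -π^2/16 - 29/512 - i·π^2/4 + 51·i/128.

Final answer: -π^2/16 - 29/512 - i·π^2/4 + 51·i/128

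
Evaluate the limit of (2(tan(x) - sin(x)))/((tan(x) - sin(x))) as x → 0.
Both numerator and denominator → 0 as x → 0; this is a 0/0 indeterminate form.
Expand each to leading order near x = 0: numerator ~ x^3, denominator ~ x^3/2.
The limit of the ratio is 2.

Final answer: 2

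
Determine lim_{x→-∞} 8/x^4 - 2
Evaluate the dominant behaviour as x → -∞; each term tends to a finite value or vanishes.
Limit = -2.

Final answer: -2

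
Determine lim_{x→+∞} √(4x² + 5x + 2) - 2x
As x → +∞: multiply by the conjugate to get (5x+2)/(√(4x²+5x+2)+2x); the denominator ~ 4x, so the limit is 5/4.
Limit = 5/4.

Final answer: 5/4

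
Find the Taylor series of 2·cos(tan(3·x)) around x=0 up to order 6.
-7857·x^6/40 - 189·x^4/4 - 9·x^2 + 2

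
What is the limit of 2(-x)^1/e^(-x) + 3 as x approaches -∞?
The quotient is an ∞/∞ indeterminate form as x → -∞.
Compare growth rates of the dominant terms (exponentials ≫ polynomials ≫ logarithms), or apply L'Hôpital's rule; the quotient → 0.
Adding the constant: 0 + 3 = 3. Limit = 3.

Final answer: 3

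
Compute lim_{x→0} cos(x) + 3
Direct substitution at x = 0 gives 4.

Final answer: 4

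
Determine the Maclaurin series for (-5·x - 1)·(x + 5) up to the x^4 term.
-5·x^2 - 26·x - 5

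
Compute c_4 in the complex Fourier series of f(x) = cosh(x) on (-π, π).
Compute the real Fourier coefficients first: a_4 = 2·sinh(π)/(17·π), b_4 = 0.
Then c_4 = (a_4 − i·b_4)/2 = sinh(π)/(17·π).

Final answer: sinh(π)/(17·π)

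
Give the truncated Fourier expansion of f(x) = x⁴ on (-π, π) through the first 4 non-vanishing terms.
(48 - 8·π^2)·cos(x) + (-3 + 2·π^2)·cos(2·x) + (16/27 - 8·π^2/9)·cos(3·x) + π^4/5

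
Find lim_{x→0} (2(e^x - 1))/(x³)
Both numerator and denominator → 0 as x → 0; this is a 0/0 indeterminate form.
Expand each to leading order near x = 0: numerator ~ 2·x, denominator ~ x^3.
The limit of the ratio is ∞.

Final answer: ∞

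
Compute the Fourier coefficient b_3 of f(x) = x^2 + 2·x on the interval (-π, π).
b_3 = (1/π) ∫_{-π}^{π} f(x)·sin(3x) dx.
Evaluate the integral (use parity and integration by parts as needed): b_3 = 4/3.

Final answer: 4/3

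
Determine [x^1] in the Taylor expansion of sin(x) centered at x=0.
Expand to order 1: sin(x) = x + O(x^2).
The coefficient of x^1 is 1.

Final answer: 1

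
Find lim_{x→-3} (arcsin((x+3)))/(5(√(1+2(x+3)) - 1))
Both numerator and denominator → 0 as x → -3; this is a 0/0 indeterminate form.
Expand each to leading order near x = -3: numerator ~ (x + 3), denominator ~ 5·(x + 3).
The limit of the ratio is 1/5.

Final answer: 1/5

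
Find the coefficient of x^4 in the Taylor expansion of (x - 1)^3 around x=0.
Expand to order 4: (x - 1)^3 = x^3 - 3·x^2 + 3·x - 1 + O(x^5).
The coefficient of x^4 is 0.

Final answer: 0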